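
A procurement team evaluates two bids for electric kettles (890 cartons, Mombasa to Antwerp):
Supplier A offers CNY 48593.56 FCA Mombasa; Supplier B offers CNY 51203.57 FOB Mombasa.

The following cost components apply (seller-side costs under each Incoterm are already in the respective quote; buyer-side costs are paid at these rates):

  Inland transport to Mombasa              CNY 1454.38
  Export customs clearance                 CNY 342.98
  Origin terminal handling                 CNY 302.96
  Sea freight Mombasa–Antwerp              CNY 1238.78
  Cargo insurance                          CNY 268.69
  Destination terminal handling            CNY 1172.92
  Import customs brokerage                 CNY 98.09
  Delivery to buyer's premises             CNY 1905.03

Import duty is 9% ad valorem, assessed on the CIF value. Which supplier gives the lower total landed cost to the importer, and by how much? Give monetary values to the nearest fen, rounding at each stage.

Supplier A is cheaper by CNY 2514.68

Supplier A (FCA):
CIF value = FCA price + origin terminal + freight + insurance = 48593.56 + 302.96 + 1238.78 + 268.69 = 50403.99
Import duty = 50403.99 × 9% = 4536.36
Buyer bears (A): 302.96 + 1238.78 + 268.69 + 1172.92 + 98.09 + 1905.03 = 4986.47
Landed cost (A) = invoice 48593.56 + 4986.47 + duty 4536.36 = 58116.39
Supplier B (FOB):
CIF value = FOB price + freight + insurance = 51203.57 + 1238.78 + 268.69 = 52711.04
Import duty = 52711.04 × 9% = 4743.99
Buyer bears (B): 1238.78 + 268.69 + 1172.92 + 98.09 + 1905.03 = 4683.51
Landed cost (B) = invoice 51203.57 + 4683.51 + duty 4743.99 = 60631.07
Difference = |58116.39 − 60631.07| = 2514.68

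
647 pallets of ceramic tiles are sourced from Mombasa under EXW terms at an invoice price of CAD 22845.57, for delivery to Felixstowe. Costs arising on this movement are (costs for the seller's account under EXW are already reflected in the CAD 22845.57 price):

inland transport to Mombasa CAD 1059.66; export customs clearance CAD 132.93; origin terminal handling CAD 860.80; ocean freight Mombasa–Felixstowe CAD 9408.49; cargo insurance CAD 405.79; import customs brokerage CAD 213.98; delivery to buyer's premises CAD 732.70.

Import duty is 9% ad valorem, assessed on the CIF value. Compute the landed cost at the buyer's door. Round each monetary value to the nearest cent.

EXW: the seller makes goods available at their premises; the buyer bears all onward costs.
CIF value = EXW price + inland to port + export clearance + origin terminal + freight + insurance = 22845.57 + 1059.66 + 132.93 + 860.80 + 9408.49 + 405.79 = 34713.24
Import duty = 34713.24 × 9% = 3124.19
Buyer bears: inland to port 1059.66 + export clearance 132.93 + origin terminal 860.80 + freight 9408.49 + insurance 405.79 + brokerage 213.98 + delivery 732.70 + duty 3124.19 = 15938.54
Landed cost = invoice 22845.57 + 15938.54 = 38784.11

Total landed cost: CAD 38784.11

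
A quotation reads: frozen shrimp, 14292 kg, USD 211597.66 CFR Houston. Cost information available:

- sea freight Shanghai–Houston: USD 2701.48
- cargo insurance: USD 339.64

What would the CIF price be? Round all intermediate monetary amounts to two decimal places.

CIF price: USD 211937.30

Not relevant to the conversion: freight — on the seller under both CFR and CIF; already in the CFR price and stays in the CIF price.
From CFR to CIF, the seller additionally bears: insurance.
CIF price = 211597.66 + 339.64 = 211937.30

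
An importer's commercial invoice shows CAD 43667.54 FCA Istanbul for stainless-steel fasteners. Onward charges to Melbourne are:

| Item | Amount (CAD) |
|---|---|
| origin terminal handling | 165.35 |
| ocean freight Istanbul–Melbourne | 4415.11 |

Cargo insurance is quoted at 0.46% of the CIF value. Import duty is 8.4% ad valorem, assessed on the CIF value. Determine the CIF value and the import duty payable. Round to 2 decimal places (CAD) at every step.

Let C be the CIF value. C = FCA price + pre-shipment costs + freight + 0.46% × C
C − 0.46% × C = 43667.54 + 165.35 + 4415.11
0.9954 × C = 48248.00
C = 48248.00 / 0.9954 = 48470.97
Insurance premium = 0.46% × 48470.97 = 222.97
Import duty = 48470.97 × 8.4% = 4071.56

CIF value: CAD 48470.97; import duty: CAD 4071.56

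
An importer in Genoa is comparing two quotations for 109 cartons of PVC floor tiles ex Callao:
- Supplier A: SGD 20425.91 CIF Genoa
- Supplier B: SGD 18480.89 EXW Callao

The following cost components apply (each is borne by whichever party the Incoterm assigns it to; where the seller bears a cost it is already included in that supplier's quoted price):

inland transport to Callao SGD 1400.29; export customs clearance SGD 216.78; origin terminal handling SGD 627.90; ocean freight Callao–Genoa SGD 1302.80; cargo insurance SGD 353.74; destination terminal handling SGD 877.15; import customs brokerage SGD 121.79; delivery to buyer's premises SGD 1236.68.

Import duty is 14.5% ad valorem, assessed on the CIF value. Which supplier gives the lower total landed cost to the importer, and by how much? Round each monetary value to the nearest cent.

Supplier A (CIF):
The CIF price already equals the CIF value: 20425.91
Import duty = 20425.91 × 14.5% = 2961.76
Buyer bears (A): 877.15 + 121.79 + 1236.68 = 2235.62
Landed cost (A) = invoice 20425.91 + 2235.62 + duty 2961.76 = 25623.29
Supplier B (EXW):
CIF value = EXW price + inland to port + export clearance + origin terminal + freight + insurance = 18480.89 + 1400.29 + 216.78 + 627.90 + 1302.80 + 353.74 = 22382.40
Import duty = 22382.40 × 14.5% = 3245.45
Buyer bears (B): 1400.29 + 216.78 + 627.90 + 1302.80 + 353.74 + 877.15 + 121.79 + 1236.68 = 6137.13
Landed cost (B) = invoice 18480.89 + 6137.13 + duty 3245.45 = 27863.47
Difference = |25623.29 − 27863.47| = 2240.18

Supplier A is cheaper by SGD 2240.18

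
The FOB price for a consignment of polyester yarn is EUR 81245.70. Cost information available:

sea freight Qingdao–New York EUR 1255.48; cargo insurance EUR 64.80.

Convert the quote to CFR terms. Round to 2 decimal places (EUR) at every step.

Not relevant to the conversion: insurance — on the buyer under both terms; not part of either seller's price.
From FOB to CFR, the seller additionally bears: freight.
CFR price = 81245.70 + 1255.48 = 82501.18

CFR price: EUR 82501.18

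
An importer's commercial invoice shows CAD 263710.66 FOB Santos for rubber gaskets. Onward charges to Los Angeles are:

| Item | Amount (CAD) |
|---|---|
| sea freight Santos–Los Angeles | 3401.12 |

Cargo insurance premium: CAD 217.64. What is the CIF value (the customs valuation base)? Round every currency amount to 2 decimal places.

CIF value: CAD 267329.42

CIF = FOB price + freight + insurance
CIF = 263710.66 + 3401.12 + 217.64 = 267329.42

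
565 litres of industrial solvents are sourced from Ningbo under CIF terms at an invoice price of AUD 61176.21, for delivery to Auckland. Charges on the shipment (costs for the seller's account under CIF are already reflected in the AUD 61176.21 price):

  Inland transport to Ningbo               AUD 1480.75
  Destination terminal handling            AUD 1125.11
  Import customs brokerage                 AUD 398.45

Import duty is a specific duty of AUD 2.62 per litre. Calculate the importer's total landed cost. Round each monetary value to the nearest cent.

Total landed cost: AUD 64180.07

CIF: the seller pays costs through ocean freight and marine insurance to the destination port.
Already in the invoice (seller's account under CIF): inland to port — exclude.
The CIF price already equals the CIF value: 61176.21
Import duty = 565 × 2.62 = 1480.30
Buyer bears: destination terminal 1125.11 + brokerage 398.45 + duty 1480.30 = 3003.86
Landed cost = invoice 61176.21 + 3003.86 = 64180.07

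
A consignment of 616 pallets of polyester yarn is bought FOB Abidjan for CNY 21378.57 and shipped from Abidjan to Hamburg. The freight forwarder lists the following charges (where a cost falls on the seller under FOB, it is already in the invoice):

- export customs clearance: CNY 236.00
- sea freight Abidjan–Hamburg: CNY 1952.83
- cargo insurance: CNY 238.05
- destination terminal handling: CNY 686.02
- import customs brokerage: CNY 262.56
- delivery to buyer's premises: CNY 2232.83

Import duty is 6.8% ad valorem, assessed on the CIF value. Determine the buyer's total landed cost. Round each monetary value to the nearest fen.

FOB: the seller bears costs until goods are on board at the origin port; the buyer bears freight, insurance and all costs thereafter.
Already in the invoice (seller's account under FOB): export clearance — exclude.
CIF value = FOB price + freight + insurance = 21378.57 + 1952.83 + 238.05 = 23569.45
Import duty = 23569.45 × 6.8% = 1602.72
Buyer bears: freight 1952.83 + insurance 238.05 + destination terminal 686.02 + brokerage 262.56 + delivery 2232.83 + duty 1602.72 = 6975.01
Landed cost = invoice 21378.57 + 6975.01 = 28353.58

Total landed cost: CNY 28353.58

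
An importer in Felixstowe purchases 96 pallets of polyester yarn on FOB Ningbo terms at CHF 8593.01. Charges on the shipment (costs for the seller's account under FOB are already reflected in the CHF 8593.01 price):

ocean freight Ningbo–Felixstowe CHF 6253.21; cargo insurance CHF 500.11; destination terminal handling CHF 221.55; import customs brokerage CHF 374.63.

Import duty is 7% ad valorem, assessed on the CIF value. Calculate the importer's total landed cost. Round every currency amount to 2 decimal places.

Total landed cost: CHF 17016.75

FOB: the seller bears costs until goods are on board at the origin port; the buyer bears freight, insurance and all costs thereafter.
CIF value = FOB price + freight + insurance = 8593.01 + 6253.21 + 500.11 = 15346.33
Import duty = 15346.33 × 7% = 1074.24
Buyer bears: freight 6253.21 + insurance 500.11 + destination terminal 221.55 + brokerage 374.63 + duty 1074.24 = 8423.74
Landed cost = invoice 8593.01 + 8423.74 = 17016.75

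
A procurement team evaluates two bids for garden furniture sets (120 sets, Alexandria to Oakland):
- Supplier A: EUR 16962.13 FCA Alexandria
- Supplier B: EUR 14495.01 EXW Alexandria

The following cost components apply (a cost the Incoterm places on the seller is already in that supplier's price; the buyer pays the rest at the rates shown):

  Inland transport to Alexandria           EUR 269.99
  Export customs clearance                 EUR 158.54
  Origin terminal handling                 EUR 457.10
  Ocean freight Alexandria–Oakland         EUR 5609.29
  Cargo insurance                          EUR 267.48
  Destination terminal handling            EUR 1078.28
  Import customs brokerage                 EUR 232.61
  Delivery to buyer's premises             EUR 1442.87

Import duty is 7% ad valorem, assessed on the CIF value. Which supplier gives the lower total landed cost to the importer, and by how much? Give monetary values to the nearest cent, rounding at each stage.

Supplier B is cheaper by EUR 2181.29

Supplier A (FCA):
CIF value = FCA price + origin terminal + freight + insurance = 16962.13 + 457.10 + 5609.29 + 267.48 = 23296.00
Import duty = 23296.00 × 7% = 1630.72
Buyer bears (A): 457.10 + 5609.29 + 267.48 + 1078.28 + 232.61 + 1442.87 = 9087.63
Landed cost (A) = invoice 16962.13 + 9087.63 + duty 1630.72 = 27680.48
Supplier B (EXW):
CIF value = EXW price + inland to port + export clearance + origin terminal + freight + insurance = 14495.01 + 269.99 + 158.54 + 457.10 + 5609.29 + 267.48 = 21257.41
Import duty = 21257.41 × 7% = 1488.02
Buyer bears (B): 269.99 + 158.54 + 457.10 + 5609.29 + 267.48 + 1078.28 + 232.61 + 1442.87 = 9516.16
Landed cost (B) = invoice 14495.01 + 9516.16 + duty 1488.02 = 25499.19
Difference = |27680.48 − 25499.19| = 2181.29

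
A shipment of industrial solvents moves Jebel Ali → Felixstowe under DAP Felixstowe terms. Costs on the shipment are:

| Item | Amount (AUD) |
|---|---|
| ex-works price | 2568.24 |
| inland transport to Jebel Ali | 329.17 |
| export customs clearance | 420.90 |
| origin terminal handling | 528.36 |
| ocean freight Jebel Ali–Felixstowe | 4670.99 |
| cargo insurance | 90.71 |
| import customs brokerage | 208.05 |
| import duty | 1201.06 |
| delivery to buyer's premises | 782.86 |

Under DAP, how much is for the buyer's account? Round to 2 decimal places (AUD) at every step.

DAP: the seller bears all costs to the named destination except import duty and clearance.
Seller's account: goods 2568.24 + inland to port 329.17 + export clearance 420.90 + origin terminal 528.36 + freight 4670.99 + insurance 90.71 + delivery 782.86 = 9391.23
Buyer's account: brokerage 208.05 + duty 1201.06 = 1409.11

Buyer's account: AUD 1409.11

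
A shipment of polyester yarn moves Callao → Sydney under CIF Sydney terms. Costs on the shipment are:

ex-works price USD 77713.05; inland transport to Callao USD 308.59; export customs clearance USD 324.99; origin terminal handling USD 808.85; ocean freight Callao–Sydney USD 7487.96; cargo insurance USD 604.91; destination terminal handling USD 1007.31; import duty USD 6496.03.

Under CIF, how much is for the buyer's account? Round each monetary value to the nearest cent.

Buyer's account: USD 7503.34

CIF: the seller pays costs through ocean freight and marine insurance to the destination port.
Seller's account: goods 77713.05 + inland to port 308.59 + export clearance 324.99 + origin terminal 808.85 + freight 7487.96 + insurance 604.91 = 87248.35
Buyer's account: destination terminal 1007.31 + duty 6496.03 = 7503.34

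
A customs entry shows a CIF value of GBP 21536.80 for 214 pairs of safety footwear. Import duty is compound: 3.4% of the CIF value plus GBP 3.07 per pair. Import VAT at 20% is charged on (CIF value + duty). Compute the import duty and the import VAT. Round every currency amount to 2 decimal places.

Import duty: GBP 1389.23; import VAT: GBP 4585.21

Ad valorem component: 21536.80 × 3.4% = 732.25
Specific component: 214 × 3.07 = 656.98
Import duty = 732.25 + 656.98 = 1389.23
VAT base = CIF + duty = 21536.80 + 1389.23 = 22926.03
Import VAT = 22926.03 × 20% = 4585.21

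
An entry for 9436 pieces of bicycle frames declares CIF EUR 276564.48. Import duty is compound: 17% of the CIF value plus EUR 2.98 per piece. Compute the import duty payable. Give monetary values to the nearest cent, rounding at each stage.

Ad valorem component: 276564.48 × 17% = 47015.96
Specific component: 9436 × 2.98 = 28119.28
Import duty = 47015.96 + 28119.28 = 75135.24

Import duty: EUR 75135.24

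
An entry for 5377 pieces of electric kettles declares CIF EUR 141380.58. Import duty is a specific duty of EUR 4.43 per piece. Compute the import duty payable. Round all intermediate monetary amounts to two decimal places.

Import duty = 5377 × 4.43 = 23820.11

Import duty: EUR 23820.11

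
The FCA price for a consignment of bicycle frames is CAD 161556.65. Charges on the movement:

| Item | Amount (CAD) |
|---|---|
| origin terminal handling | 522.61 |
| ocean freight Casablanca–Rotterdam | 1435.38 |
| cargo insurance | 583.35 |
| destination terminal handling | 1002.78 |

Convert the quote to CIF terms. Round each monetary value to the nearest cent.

CIF price: CAD 164097.99

Not relevant to the conversion: destination terminal — on the buyer under both terms; not part of either seller's price.
From FCA to CIF, the seller additionally bears: origin terminal, freight, insurance.
CIF price = 161556.65 + 522.61 + 1435.38 + 583.35 = 164097.99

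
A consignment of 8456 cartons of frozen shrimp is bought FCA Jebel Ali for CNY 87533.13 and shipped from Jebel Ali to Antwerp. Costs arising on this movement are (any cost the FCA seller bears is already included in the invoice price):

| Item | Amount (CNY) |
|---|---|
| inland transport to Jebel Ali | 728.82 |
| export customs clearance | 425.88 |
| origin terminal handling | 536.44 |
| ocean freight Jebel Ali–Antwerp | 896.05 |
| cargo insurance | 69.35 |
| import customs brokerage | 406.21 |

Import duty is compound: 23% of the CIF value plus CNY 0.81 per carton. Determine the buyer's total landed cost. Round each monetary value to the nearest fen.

Total landed cost: CNY 116768.58

FCA: the seller delivers export-cleared goods to the carrier; the buyer bears costs from that point.
Already in the invoice (seller's account under FCA): inland to port, export clearance — exclude.
CIF value = FCA price + origin terminal + freight + insurance = 87533.13 + 536.44 + 896.05 + 69.35 = 89034.97
Ad valorem component: 89034.97 × 23% = 20478.04
Specific component: 8456 × 0.81 = 6849.36
Import duty = 20478.04 + 6849.36 = 27327.40
Buyer bears: origin terminal 536.44 + freight 896.05 + insurance 69.35 + brokerage 406.21 + duty 27327.40 = 29235.45
Landed cost = invoice 87533.13 + 29235.45 = 116768.58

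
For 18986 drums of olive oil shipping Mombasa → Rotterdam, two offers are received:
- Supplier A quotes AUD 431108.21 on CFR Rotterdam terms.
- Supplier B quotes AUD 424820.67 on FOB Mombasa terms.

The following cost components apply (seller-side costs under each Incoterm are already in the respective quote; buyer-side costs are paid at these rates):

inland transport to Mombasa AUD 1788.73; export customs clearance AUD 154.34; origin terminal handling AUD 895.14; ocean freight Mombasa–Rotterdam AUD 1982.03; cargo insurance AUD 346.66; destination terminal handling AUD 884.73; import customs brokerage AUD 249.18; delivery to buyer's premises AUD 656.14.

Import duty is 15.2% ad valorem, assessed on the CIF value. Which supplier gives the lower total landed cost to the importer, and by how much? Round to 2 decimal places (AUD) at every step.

Supplier A (CFR):
CIF value = CFR price + insurance = 431108.21 + 346.66 = 431454.87
Import duty = 431454.87 × 15.2% = 65581.14
Buyer bears (A): 346.66 + 884.73 + 249.18 + 656.14 = 2136.71
Landed cost (A) = invoice 431108.21 + 2136.71 + duty 65581.14 = 498826.06
Supplier B (FOB):
CIF value = FOB price + freight + insurance = 424820.67 + 1982.03 + 346.66 = 427149.36
Import duty = 427149.36 × 15.2% = 64926.70
Buyer bears (B): 1982.03 + 346.66 + 884.73 + 249.18 + 656.14 = 4118.74
Landed cost (B) = invoice 424820.67 + 4118.74 + duty 64926.70 = 493866.11
Difference = |498826.06 − 493866.11| = 4959.95

Supplier B is cheaper by AUD 4959.95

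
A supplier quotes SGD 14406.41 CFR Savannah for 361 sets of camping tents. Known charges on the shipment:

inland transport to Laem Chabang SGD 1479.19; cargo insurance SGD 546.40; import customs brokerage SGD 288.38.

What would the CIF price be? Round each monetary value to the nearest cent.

CIF price: SGD 14952.81

Not relevant to the conversion: inland to port — on the seller under both CFR and CIF; already in the CFR price and stays in the CIF price. brokerage — on the buyer under both terms; not part of either seller's price.
From CFR to CIF, the seller additionally bears: insurance.
CIF price = 14406.41 + 546.40 = 14952.81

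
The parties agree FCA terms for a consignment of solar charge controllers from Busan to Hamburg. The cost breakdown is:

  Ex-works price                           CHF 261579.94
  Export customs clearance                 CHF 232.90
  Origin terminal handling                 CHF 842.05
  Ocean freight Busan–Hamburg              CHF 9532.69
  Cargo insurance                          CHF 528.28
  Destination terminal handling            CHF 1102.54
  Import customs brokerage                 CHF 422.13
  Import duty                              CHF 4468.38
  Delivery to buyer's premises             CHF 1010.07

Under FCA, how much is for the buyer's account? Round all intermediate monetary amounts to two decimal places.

FCA: the seller delivers export-cleared goods to the carrier; the buyer bears costs from that point.
Seller's account: goods 261579.94 + export clearance 232.90 = 261812.84
Buyer's account: origin terminal 842.05 + freight 9532.69 + insurance 528.28 + destination terminal 1102.54 + brokerage 422.13 + duty 4468.38 + delivery 1010.07 = 17906.14

Buyer's account: CHF 17906.14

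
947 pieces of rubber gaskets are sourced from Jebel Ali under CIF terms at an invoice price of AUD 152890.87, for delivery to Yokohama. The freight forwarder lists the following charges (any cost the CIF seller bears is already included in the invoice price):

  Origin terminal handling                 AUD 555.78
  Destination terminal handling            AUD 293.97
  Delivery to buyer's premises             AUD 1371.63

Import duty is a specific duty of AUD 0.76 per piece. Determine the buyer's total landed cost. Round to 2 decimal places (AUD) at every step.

Total landed cost: AUD 155276.19

CIF: the seller pays costs through ocean freight and marine insurance to the destination port.
Already in the invoice (seller's account under CIF): origin terminal — exclude.
The CIF price already equals the CIF value: 152890.87
Import duty = 947 × 0.76 = 719.72
Buyer bears: destination terminal 293.97 + delivery 1371.63 + duty 719.72 = 2385.32
Landed cost = invoice 152890.87 + 2385.32 = 155276.19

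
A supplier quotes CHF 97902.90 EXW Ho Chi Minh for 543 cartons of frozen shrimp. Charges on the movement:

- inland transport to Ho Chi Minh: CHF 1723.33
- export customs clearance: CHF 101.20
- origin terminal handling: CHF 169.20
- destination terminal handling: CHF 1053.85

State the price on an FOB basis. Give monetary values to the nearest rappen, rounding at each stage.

Not relevant to the conversion: destination terminal — on the buyer under both terms; not part of either seller's price.
From EXW to FOB, the seller additionally bears: inland to port, export clearance, origin terminal.
FOB price = 97902.90 + 1723.33 + 101.20 + 169.20 = 99896.63

FOB price: CHF 99896.63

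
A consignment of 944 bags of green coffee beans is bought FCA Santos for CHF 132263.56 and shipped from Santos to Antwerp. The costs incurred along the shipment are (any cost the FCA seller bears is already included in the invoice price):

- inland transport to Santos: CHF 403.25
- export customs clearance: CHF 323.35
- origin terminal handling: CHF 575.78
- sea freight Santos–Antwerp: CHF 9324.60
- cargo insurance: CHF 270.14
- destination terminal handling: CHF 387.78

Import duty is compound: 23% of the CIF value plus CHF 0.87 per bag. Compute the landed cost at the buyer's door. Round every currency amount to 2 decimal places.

Total landed cost: CHF 176402.98

FCA: the seller delivers export-cleared goods to the carrier; the buyer bears costs from that point.
Already in the invoice (seller's account under FCA): inland to port, export clearance — exclude.
CIF value = FCA price + origin terminal + freight + insurance = 132263.56 + 575.78 + 9324.60 + 270.14 = 142434.08
Ad valorem component: 142434.08 × 23% = 32759.84
Specific component: 944 × 0.87 = 821.28
Import duty = 32759.84 + 821.28 = 33581.12
Buyer bears: origin terminal 575.78 + freight 9324.60 + insurance 270.14 + destination terminal 387.78 + duty 33581.12 = 44139.42
Landed cost = invoice 132263.56 + 44139.42 = 176402.98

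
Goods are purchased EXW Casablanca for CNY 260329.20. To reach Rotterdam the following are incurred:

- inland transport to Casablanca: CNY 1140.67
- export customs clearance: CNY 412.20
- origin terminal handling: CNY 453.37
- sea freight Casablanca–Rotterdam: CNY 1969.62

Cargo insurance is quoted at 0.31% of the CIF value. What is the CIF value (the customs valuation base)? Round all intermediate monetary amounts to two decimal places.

Let C be the CIF value. C = EXW price + pre-shipment costs + freight + 0.31% × C
C − 0.31% × C = 260329.20 + 1140.67 + 412.20 + 453.37 + 1969.62
0.9969 × C = 264305.06
C = 264305.06 / 0.9969 = 265126.95
Insurance premium = 0.31% × 265126.95 = 821.89

CIF value: CNY 265126.95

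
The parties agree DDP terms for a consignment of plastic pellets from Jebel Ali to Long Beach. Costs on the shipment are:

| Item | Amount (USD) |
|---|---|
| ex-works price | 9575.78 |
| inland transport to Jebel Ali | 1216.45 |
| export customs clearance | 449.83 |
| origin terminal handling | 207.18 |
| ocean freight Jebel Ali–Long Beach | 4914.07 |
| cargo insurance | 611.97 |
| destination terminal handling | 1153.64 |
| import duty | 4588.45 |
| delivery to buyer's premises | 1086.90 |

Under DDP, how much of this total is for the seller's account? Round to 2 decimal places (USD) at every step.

DDP: the seller bears all costs including import duty.
Seller's account: goods 9575.78 + inland to port 1216.45 + export clearance 449.83 + origin terminal 207.18 + freight 4914.07 + insurance 611.97 + destination terminal 1153.64 + duty 4588.45 + delivery 1086.90 = 23804.27
Buyer's account: 0.00

Seller's account: USD 23804.27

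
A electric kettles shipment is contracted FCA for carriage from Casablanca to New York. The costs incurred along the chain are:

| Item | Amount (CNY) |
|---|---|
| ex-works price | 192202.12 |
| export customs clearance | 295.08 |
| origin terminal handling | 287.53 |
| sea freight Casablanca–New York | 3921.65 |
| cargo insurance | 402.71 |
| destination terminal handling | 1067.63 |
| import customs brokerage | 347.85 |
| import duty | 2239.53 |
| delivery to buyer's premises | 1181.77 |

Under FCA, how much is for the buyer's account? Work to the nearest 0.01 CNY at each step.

FCA: the seller delivers export-cleared goods to the carrier; the buyer bears costs from that point.
Seller's account: goods 192202.12 + export clearance 295.08 = 192497.20
Buyer's account: origin terminal 287.53 + freight 3921.65 + insurance 402.71 + destination terminal 1067.63 + brokerage 347.85 + duty 2239.53 + delivery 1181.77 = 9448.67

Buyer's account: CNY 9448.67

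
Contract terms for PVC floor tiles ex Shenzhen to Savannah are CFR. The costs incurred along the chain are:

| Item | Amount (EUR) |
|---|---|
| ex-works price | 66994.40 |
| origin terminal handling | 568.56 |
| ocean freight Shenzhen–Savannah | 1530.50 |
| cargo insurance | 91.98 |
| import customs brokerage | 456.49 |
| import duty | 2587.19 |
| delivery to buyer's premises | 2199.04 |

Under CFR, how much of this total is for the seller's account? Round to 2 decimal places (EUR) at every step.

Seller's account: EUR 69093.46

CFR: the seller pays costs through ocean freight to the destination port, but not insurance.
Seller's account: goods 66994.40 + origin terminal 568.56 + freight 1530.50 = 69093.46
Buyer's account: insurance 91.98 + brokerage 456.49 + duty 2587.19 + delivery 2199.04 = 5334.70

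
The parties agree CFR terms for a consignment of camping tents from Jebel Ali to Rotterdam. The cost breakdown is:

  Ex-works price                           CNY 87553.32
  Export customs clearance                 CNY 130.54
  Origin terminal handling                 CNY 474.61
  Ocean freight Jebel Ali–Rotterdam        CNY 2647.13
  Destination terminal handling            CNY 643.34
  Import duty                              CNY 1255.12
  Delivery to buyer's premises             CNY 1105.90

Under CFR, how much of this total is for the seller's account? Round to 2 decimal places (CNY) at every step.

Seller's account: CNY 90805.60

CFR: the seller pays costs through ocean freight to the destination port, but not insurance.
Seller's account: goods 87553.32 + export clearance 130.54 + origin terminal 474.61 + freight 2647.13 = 90805.60
Buyer's account: destination terminal 643.34 + duty 1255.12 + delivery 1105.90 = 3004.36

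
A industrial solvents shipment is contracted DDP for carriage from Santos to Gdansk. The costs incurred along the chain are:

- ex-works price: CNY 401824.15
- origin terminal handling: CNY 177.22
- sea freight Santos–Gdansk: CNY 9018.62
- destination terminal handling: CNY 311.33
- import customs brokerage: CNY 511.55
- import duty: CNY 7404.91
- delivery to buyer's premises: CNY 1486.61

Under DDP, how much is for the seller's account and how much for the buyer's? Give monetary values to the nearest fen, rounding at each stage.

DDP: the seller bears all costs including import duty.
Seller's account: goods 401824.15 + origin terminal 177.22 + freight 9018.62 + destination terminal 311.33 + brokerage 511.55 + duty 7404.91 + delivery 1486.61 = 420734.39
Buyer's account: 0.00

Seller: CNY 420734.39; buyer: CNY 0.00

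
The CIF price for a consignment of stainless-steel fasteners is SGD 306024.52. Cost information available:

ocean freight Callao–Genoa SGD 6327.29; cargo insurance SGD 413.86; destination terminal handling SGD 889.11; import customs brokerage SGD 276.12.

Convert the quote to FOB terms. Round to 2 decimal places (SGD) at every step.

FOB price: SGD 299283.37

Not relevant to the conversion: brokerage, destination terminal — on the buyer under both terms; not part of either seller's price.
From CIF to FOB, the seller no longer bears: freight, insurance.
FOB price = 306024.52 − 6327.29 − 413.86 = 299283.37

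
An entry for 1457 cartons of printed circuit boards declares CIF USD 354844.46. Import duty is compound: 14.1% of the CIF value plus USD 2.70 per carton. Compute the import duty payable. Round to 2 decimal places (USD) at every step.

Import duty: USD 53966.97

Ad valorem component: 354844.46 × 14.1% = 50033.07
Specific component: 1457 × 2.70 = 3933.90
Import duty = 50033.07 + 3933.90 = 53966.97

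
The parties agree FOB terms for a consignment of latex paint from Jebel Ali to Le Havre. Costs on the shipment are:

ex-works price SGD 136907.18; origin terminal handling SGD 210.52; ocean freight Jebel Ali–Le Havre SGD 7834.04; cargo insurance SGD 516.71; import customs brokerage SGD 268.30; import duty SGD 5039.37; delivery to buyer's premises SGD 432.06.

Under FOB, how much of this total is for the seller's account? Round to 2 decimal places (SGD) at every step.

Seller's account: SGD 137117.70

FOB: the seller bears costs until goods are on board at the origin port; the buyer bears freight, insurance and all costs thereafter.
Seller's account: goods 136907.18 + origin terminal 210.52 = 137117.70
Buyer's account: freight 7834.04 + insurance 516.71 + brokerage 268.30 + duty 5039.37 + delivery 432.06 = 14090.48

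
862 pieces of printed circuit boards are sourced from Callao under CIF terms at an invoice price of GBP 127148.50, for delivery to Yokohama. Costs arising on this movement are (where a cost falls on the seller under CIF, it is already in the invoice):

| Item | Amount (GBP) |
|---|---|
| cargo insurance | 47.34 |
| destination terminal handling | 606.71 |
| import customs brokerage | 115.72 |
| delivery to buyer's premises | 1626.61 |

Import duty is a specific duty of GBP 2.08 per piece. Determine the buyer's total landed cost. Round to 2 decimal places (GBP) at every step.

Total landed cost: GBP 131290.50

CIF: the seller pays costs through ocean freight and marine insurance to the destination port.
Already in the invoice (seller's account under CIF): insurance — exclude.
The CIF price already equals the CIF value: 127148.50
Import duty = 862 × 2.08 = 1792.96
Buyer bears: destination terminal 606.71 + brokerage 115.72 + delivery 1626.61 + duty 1792.96 = 4142.00
Landed cost = invoice 127148.50 + 4142.00 = 131290.50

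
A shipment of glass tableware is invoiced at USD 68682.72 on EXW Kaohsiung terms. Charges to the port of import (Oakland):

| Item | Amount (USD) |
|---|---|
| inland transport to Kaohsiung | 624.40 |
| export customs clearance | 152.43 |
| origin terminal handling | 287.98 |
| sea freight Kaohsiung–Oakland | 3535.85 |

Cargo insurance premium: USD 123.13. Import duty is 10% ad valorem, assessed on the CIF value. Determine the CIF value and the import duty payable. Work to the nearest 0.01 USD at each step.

CIF value: USD 73406.51; import duty: USD 7340.65

CIF = EXW price + pre-shipment costs + freight + insurance
CIF = 68682.72 + 624.40 + 152.43 + 287.98 + 3535.85 + 123.13 = 73406.51
Import duty = 73406.51 × 10% = 7340.65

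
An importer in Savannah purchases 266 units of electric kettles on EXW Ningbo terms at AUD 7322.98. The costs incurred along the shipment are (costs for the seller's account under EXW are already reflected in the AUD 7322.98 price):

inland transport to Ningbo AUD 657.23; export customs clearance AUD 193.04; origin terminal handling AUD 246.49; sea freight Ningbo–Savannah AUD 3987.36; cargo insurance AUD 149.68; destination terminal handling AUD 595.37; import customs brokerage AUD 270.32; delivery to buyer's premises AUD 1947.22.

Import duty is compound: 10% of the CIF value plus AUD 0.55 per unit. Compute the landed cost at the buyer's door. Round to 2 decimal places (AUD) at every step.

Total landed cost: AUD 16771.67

EXW: the seller makes goods available at their premises; the buyer bears all onward costs.
CIF value = EXW price + inland to port + export clearance + origin terminal + freight + insurance = 7322.98 + 657.23 + 193.04 + 246.49 + 3987.36 + 149.68 = 12556.78
Ad valorem component: 12556.78 × 10% = 1255.68
Specific component: 266 × 0.55 = 146.30
Import duty = 1255.68 + 146.30 = 1401.98
Buyer bears: inland to port 657.23 + export clearance 193.04 + origin terminal 246.49 + freight 3987.36 + insurance 149.68 + destination terminal 595.37 + brokerage 270.32 + delivery 1947.22 + duty 1401.98 = 9448.69
Landed cost = invoice 7322.98 + 9448.69 = 16771.67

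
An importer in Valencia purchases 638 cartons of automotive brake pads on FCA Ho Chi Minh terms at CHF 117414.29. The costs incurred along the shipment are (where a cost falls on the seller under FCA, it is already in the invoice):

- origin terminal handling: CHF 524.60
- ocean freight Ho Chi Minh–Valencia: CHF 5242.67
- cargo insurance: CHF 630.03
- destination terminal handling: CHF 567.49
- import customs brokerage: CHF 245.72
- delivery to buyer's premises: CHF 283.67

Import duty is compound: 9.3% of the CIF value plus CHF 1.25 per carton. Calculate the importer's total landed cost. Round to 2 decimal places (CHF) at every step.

Total landed cost: CHF 137220.45

FCA: the seller delivers export-cleared goods to the carrier; the buyer bears costs from that point.
CIF value = FCA price + origin terminal + freight + insurance = 117414.29 + 524.60 + 5242.67 + 630.03 = 123811.59
Ad valorem component: 123811.59 × 9.3% = 11514.48
Specific component: 638 × 1.25 = 797.50
Import duty = 11514.48 + 797.50 = 12311.98
Buyer bears: origin terminal 524.60 + freight 5242.67 + insurance 630.03 + destination terminal 567.49 + brokerage 245.72 + delivery 283.67 + duty 12311.98 = 19806.16
Landed cost = invoice 117414.29 + 19806.16 = 137220.45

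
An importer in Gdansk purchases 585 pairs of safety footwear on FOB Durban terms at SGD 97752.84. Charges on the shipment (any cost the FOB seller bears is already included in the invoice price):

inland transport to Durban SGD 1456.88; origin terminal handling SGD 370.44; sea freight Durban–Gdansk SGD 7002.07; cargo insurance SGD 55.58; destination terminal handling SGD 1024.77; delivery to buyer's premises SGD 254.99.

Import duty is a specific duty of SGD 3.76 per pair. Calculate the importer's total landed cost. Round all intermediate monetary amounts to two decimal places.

Total landed cost: SGD 108289.85

FOB: the seller bears costs until goods are on board at the origin port; the buyer bears freight, insurance and all costs thereafter.
Already in the invoice (seller's account under FOB): inland to port, origin terminal — exclude.
CIF value = FOB price + freight + insurance = 97752.84 + 7002.07 + 55.58 = 104810.49
Import duty = 585 × 3.76 = 2199.60
Buyer bears: freight 7002.07 + insurance 55.58 + destination terminal 1024.77 + delivery 254.99 + duty 2199.60 = 10537.01
Landed cost = invoice 97752.84 + 10537.01 = 108289.85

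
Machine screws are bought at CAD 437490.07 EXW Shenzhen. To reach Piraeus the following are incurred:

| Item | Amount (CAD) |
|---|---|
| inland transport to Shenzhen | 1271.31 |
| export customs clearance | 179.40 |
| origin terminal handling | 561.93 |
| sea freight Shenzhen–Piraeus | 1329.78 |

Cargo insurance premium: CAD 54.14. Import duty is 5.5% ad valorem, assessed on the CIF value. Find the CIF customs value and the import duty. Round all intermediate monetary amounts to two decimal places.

CIF = EXW price + pre-shipment costs + freight + insurance
CIF = 437490.07 + 1271.31 + 179.40 + 561.93 + 1329.78 + 54.14 = 440886.63
Import duty = 440886.63 × 5.5% = 24248.76

CIF value: CAD 440886.63; import duty: CAD 24248.76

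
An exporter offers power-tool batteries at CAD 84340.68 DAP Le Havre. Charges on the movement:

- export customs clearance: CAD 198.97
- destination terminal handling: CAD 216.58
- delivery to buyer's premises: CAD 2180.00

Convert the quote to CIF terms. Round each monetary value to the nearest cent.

CIF price: CAD 81944.10

Not relevant to the conversion: export clearance — on the seller under both DAP and CIF; already in the DAP price and stays in the CIF price.
From DAP to CIF, the seller no longer bears: destination terminal, delivery.
CIF price = 84340.68 − 216.58 − 2180.00 = 81944.10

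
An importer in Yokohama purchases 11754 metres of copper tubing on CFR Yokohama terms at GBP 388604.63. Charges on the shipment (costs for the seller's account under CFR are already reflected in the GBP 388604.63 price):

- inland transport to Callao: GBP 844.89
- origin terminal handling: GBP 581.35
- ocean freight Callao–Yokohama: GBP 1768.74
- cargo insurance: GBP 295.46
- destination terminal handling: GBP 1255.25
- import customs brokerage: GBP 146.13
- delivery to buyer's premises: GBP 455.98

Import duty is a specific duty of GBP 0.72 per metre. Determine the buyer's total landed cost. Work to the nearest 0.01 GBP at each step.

Total landed cost: GBP 399220.33

CFR: the seller pays costs through ocean freight to the destination port, but not insurance.
Already in the invoice (seller's account under CFR): inland to port, origin terminal, freight — exclude.
CIF value = CFR price + insurance = 388604.63 + 295.46 = 388900.09
Import duty = 11754 × 0.72 = 8462.88
Buyer bears: insurance 295.46 + destination terminal 1255.25 + brokerage 146.13 + delivery 455.98 + duty 8462.88 = 10615.70
Landed cost = invoice 388604.63 + 10615.70 = 399220.33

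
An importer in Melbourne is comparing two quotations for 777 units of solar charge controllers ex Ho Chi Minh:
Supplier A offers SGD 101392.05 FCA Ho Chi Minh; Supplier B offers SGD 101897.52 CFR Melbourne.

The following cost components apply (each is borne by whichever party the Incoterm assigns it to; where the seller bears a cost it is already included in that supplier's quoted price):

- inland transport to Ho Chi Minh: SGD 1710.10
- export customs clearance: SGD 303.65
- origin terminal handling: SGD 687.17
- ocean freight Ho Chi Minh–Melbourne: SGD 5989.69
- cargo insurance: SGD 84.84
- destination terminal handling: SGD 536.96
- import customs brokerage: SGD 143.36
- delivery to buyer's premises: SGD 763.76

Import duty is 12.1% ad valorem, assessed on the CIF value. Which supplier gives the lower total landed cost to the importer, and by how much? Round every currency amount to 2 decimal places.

Supplier A (FCA):
CIF value = FCA price + origin terminal + freight + insurance = 101392.05 + 687.17 + 5989.69 + 84.84 = 108153.75
Import duty = 108153.75 × 12.1% = 13086.60
Buyer bears (A): 687.17 + 5989.69 + 84.84 + 536.96 + 143.36 + 763.76 = 8205.78
Landed cost (A) = invoice 101392.05 + 8205.78 + duty 13086.60 = 122684.43
Supplier B (CFR):
CIF value = CFR price + insurance = 101897.52 + 84.84 = 101982.36
Import duty = 101982.36 × 12.1% = 12339.87
Buyer bears (B): 84.84 + 536.96 + 143.36 + 763.76 = 1528.92
Landed cost (B) = invoice 101897.52 + 1528.92 + duty 12339.87 = 115766.31
Difference = |122684.43 − 115766.31| = 6918.12

Supplier B is cheaper by SGD 6918.12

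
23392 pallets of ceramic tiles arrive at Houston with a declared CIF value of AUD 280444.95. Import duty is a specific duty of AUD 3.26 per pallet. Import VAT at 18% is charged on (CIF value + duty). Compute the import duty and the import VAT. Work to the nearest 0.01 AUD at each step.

Import duty = 23392 × 3.26 = 76257.92
VAT base = CIF + duty = 280444.95 + 76257.92 = 356702.87
Import VAT = 356702.87 × 18% = 64206.52

Import duty: AUD 76257.92; import VAT: AUD 64206.52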